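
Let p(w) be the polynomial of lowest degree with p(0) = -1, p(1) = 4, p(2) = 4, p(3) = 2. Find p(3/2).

Evaluate each Lagrange basis at w = 3/2:
L_0(3/2) = (1/2)·(-1/2)·(-3/2)/[(-1)·(-2)·(-3)] = -1/16
L_1(3/2) = (3/2)·(-1/2)·(-3/2)/[(1)·(-1)·(-2)] = 9/16
L_2(3/2) = (3/2)·(1/2)·(-3/2)/[(2)·(1)·(-1)] = 9/16
L_3(3/2) = (3/2)·(1/2)·(-1/2)/[(3)·(2)·(1)] = -1/16
Sum: (-1)·(-1/16) + 4·(9/16) + 4·(9/16) + 2·(-1/16) = 71/16

71/16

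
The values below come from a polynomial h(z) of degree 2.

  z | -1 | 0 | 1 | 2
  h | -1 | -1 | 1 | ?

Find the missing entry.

The 3 known values determine h uniquely (degree ≤ 2).
L_0(2) = (2)·(1)/[(-1)·(-2)] = 1
L_1(2) = (3)·(1)/[(1)·(-1)] = -3
L_2(2) = (3)·(2)/[(2)·(1)] = 3
Sum: (-1)·(1) + (-1)·(-3) + 1·(3) = 5

5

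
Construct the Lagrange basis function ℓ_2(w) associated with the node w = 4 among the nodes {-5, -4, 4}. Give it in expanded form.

ℓ_2(w) = (w + 5)(w + 4) / [(9)·(8)]
       = (w^2 + 9w + 20) / (72)

ℓ_2(w) = (1/72)w^2 + (1/8)w + 5/18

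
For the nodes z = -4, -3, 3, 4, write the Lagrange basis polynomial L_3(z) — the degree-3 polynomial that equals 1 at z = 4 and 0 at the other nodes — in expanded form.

L_3(z) = (z + 4)(z + 3)(z - 3) / [(8)·(7)·(1)]
       = (z^3 + 4z^2 - 9z - 36) / (56)

L_3(z) = (1/56)z^3 + (1/14)z^2 - (9/56)z - 9/14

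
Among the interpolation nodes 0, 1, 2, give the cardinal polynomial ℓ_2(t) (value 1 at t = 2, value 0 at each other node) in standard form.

ℓ_2(t) = t(t - 1) / [(2)·(1)]
       = (t^2 - t) / (2)

ℓ_2(t) = (1/2)t^2 - (1/2)t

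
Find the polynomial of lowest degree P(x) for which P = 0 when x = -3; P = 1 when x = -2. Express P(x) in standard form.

L_0(x) = (x + 2) / [-1] = -x - 2
L_1(x) = (x + 3) / [1] = x + 3
P(x) = 0·L_0 + 1·L_1
  0·L_0(x) = 0
  1·L_1(x) = x + 3
Adding term by term: x + 3

P(x) = x + 3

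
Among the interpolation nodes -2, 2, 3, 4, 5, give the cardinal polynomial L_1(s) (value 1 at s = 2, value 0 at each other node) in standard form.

L_1(s) = (s + 2)(s - 3)(s - 4)(s - 5) / [(4)·(-1)·(-2)·(-3)]
       = (s^4 - 10s^3 + 23s^2 + 34s - 120) / (-24)

L_1(s) = -(1/24)s^4 + (5/12)s^3 - (23/24)s^2 - (17/12)s + 5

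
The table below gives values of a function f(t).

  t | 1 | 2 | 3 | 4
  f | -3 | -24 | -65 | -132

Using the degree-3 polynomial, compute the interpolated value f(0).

4

Evaluate each Lagrange basis at t = 0:
L_0(0) = (-2)·(-3)·(-4)/[(-1)·(-2)·(-3)] = 4
L_1(0) = (-1)·(-3)·(-4)/[(1)·(-1)·(-2)] = -6
L_2(0) = (-1)·(-2)·(-4)/[(2)·(1)·(-1)] = 4
L_3(0) = (-1)·(-2)·(-3)/[(3)·(2)·(1)] = -1
Sum: (-3)·(4) + (-24)·(-6) + (-65)·(4) + (-132)·(-1) = 4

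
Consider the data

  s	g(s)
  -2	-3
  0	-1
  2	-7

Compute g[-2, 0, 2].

-1

g[-2,0] = (-1 - (-3)) / (0 - (-2)) = 1
g[0,2] = (-7 - (-1)) / (2 - 0) = -3
g[-2,0,2] = (-3 - 1) / (2 - (-2)) = -1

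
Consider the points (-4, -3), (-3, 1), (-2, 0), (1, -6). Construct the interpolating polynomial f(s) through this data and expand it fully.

f(s) = (9/20)s^3 + (31/20)s^2 - (9/5)s - 31/5

Build the Lagrange basis polynomials:
L_0(s) = (s + 3)(s + 2)(s - 1) / [-10] = -(1/10)s^3 - (2/5)s^2 - (1/10)s + 3/5
L_1(s) = (s + 4)(s + 2)(s - 1) / [4] = (1/4)s^3 + (5/4)s^2 + (1/2)s - 2
L_2(s) = (s + 4)(s + 3)(s - 1) / [-6] = -(1/6)s^3 - s^2 - (5/6)s + 2
L_3(s) = (s + 4)(s + 3)(s + 2) / [60] = (1/60)s^3 + (3/20)s^2 + (13/30)s + 2/5
f(s) = (-3)·L_0 + 1·L_1 + 0·L_2 + (-6)·L_3
  (-3)·L_0(s) = (3/10)s^3 + (6/5)s^2 + (3/10)s - 9/5
  1·L_1(s) = (1/4)s^3 + (5/4)s^2 + (1/2)s - 2
  0·L_2(s) = 0
  (-6)·L_3(s) = -(1/10)s^3 - (9/10)s^2 - (13/5)s - 12/5
Adding term by term: (9/20)s^3 + (31/20)s^2 - (9/5)s - 31/5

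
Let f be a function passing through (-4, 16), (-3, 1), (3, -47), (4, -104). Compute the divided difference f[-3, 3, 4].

f[-3,3] = (-47 - 1) / (3 - (-3)) = -8
f[3,4] = (-104 - (-47)) / (4 - 3) = -57
f[-3,3,4] = (-57 - (-8)) / (4 - (-3)) = -7

-7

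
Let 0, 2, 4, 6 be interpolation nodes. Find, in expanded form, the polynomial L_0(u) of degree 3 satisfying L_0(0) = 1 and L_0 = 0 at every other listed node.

L_0(u) = (u - 2)(u - 4)(u - 6) / [(-2)·(-4)·(-6)]
       = (u^3 - 12u^2 + 44u - 48) / (-48)

L_0(u) = -(1/48)u^3 + (1/4)u^2 - (11/12)u + 1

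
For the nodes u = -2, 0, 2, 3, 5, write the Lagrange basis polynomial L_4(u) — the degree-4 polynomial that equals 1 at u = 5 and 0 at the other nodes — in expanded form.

L_4(u) = (1/210)u^4 - (1/70)u^3 - (2/105)u^2 + (2/35)u

L_4(u) = (u + 2)u(u - 2)(u - 3) / [(7)·(5)·(3)·(2)]
       = (u^4 - 3u^3 - 4u^2 + 12u) / (210)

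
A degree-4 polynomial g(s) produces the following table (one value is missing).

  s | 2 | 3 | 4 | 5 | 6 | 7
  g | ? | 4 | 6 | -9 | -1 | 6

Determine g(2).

The 5 known values determine g uniquely (degree ≤ 4).
Evaluate each Lagrange basis at s = 2:
L_0(2) = (-2)·(-3)·(-4)·(-5)/[(-1)·(-2)·(-3)·(-4)] = 5
L_1(2) = (-1)·(-3)·(-4)·(-5)/[(1)·(-1)·(-2)·(-3)] = -10
L_2(2) = (-1)·(-2)·(-4)·(-5)/[(2)·(1)·(-1)·(-2)] = 10
L_3(2) = (-1)·(-2)·(-3)·(-5)/[(3)·(2)·(1)·(-1)] = -5
L_4(2) = (-1)·(-2)·(-3)·(-4)/[(4)·(3)·(2)·(1)] = 1
Sum: 4·(5) + 6·(-10) + (-9)·(10) + (-1)·(-5) + 6·(1) = -119

-119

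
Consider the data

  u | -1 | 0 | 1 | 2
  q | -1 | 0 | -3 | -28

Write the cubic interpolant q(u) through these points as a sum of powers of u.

Newton's divided differences:
q[-1,0] = (0 - (-1)) / (0 - (-1)) = 1
q[0,1] = (-3 - 0) / (1 - 0) = -3
q[1,2] = (-28 - (-3)) / (2 - 1) = -25
q[-1,0,1] = (-3 - 1) / (1 - (-1)) = -2
q[0,1,2] = (-25 - (-3)) / (2 - 0) = -11
q[-1,0,1,2] = (-11 - (-2)) / (2 - (-1)) = -3
q(u) = -1 + 1·(u + 1) + (-2)·(u + 1)u + (-3)·(u + 1)u(u - 1)
Expanding: q(u) = -3u^3 - 2u^2 + 2u

q(u) = -3u^3 - 2u^2 + 2u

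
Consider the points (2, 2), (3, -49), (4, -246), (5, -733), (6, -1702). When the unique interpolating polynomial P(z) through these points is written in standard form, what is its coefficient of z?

Build the Lagrange basis polynomials:
L_0(z) = (z - 3)(z - 4)(z - 5)(z - 6) / [24] = (1/24)z^4 - (3/4)z^3 + (119/24)z^2 - (57/4)z + 15
L_1(z) = (z - 2)(z - 4)(z - 5)(z - 6) / [-6] = -(1/6)z^4 + (17/6)z^3 - (52/3)z^2 + (134/3)z - 40
L_2(z) = (z - 2)(z - 3)(z - 5)(z - 6) / [4] = (1/4)z^4 - 4z^3 + (91/4)z^2 - 54z + 45
L_3(z) = (z - 2)(z - 3)(z - 4)(z - 6) / [-6] = -(1/6)z^4 + (5/2)z^3 - (40/3)z^2 + 30z - 24
L_4(z) = (z - 2)(z - 3)(z - 4)(z - 5) / [24] = (1/24)z^4 - (7/12)z^3 + (71/24)z^2 - (77/12)z + 5
P(z) = 2·L_0 + (-49)·L_1 + (-246)·L_2 + (-733)·L_3 + (-1702)·L_4
Only the coefficient of z is needed; take it from each L_i and combine:
2·(-57/4) + (-49)·(134/3) + (-246)·(-54) + (-733)·(30) + (-1702)·(-77/12) = -2

-2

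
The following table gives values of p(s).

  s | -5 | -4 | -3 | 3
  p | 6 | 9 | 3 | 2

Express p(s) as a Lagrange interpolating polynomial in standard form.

p(s) = (2/3)s^3 + (7/2)s^2 - (37/6)s - 29

L_0(s) = (s + 4)(s + 3)(s - 3) / [-16] = -(1/16)s^3 - (1/4)s^2 + (9/16)s + 9/4
L_1(s) = (s + 5)(s + 3)(s - 3) / [7] = (1/7)s^3 + (5/7)s^2 - (9/7)s - 45/7
L_2(s) = (s + 5)(s + 4)(s - 3) / [-12] = -(1/12)s^3 - (1/2)s^2 + (7/12)s + 5
L_3(s) = (s + 5)(s + 4)(s + 3) / [336] = (1/336)s^3 + (1/28)s^2 + (47/336)s + 5/28
p(s) = 6·L_0 + 9·L_1 + 3·L_2 + 2·L_3
  6·L_0(s) = -(3/8)s^3 - (3/2)s^2 + (27/8)s + 27/2
  9·L_1(s) = (9/7)s^3 + (45/7)s^2 - (81/7)s - 405/7
  3·L_2(s) = -(1/4)s^3 - (3/2)s^2 + (7/4)s + 15
  2·L_3(s) = (1/168)s^3 + (1/14)s^2 + (47/168)s + 5/14
Adding term by term: (2/3)s^3 + (7/2)s^2 - (37/6)s - 29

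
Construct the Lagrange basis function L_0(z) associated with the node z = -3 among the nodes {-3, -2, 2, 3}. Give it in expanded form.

L_0(z) = -(1/30)z^3 + (1/10)z^2 + (2/15)z - 2/5

L_0(z) = (z + 2)(z - 2)(z - 3) / [(-1)·(-5)·(-6)]
       = (z^3 - 3z^2 - 4z + 12) / (-30)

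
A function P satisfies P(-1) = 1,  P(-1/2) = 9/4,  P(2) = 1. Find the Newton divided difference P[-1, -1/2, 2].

P[-1,-1/2] = (9/4 - 1) / (-1/2 - (-1)) = 5/2
P[-1/2,2] = (1 - 9/4) / (2 - (-1/2)) = -1/2
P[-1,-1/2,2] = (-1/2 - 5/2) / (2 - (-1)) = -1

-1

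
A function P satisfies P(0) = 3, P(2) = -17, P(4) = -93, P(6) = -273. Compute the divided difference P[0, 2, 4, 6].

P[0,2] = (-17 - 3) / (2 - 0) = -10
P[2,4] = (-93 - (-17)) / (4 - 2) = -38
P[4,6] = (-273 - (-93)) / (6 - 4) = -90
P[0,2,4] = (-38 - (-10)) / (4 - 0) = -7
P[2,4,6] = (-90 - (-38)) / (6 - 2) = -13
P[0,2,4,6] = (-13 - (-7)) / (6 - 0) = -1

-1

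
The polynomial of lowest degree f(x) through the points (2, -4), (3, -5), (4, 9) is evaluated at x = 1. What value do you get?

12

L_0(1) = (-2)·(-3)/[(-1)·(-2)] = 3
L_1(1) = (-1)·(-3)/[(1)·(-1)] = -3
L_2(1) = (-1)·(-2)/[(2)·(1)] = 1
Sum: (-4)·(3) + (-5)·(-3) + 9·(1) = 12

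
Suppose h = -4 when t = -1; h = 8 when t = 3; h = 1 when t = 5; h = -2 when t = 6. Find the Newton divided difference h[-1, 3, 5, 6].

5/28

h[-1,3] = (8 - (-4)) / (3 - (-1)) = 3
h[3,5] = (1 - 8) / (5 - 3) = -7/2
h[5,6] = (-2 - 1) / (6 - 5) = -3
h[-1,3,5] = (-7/2 - 3) / (5 - (-1)) = -13/12
h[3,5,6] = (-3 - (-7/2)) / (6 - 3) = 1/6
h[-1,3,5,6] = (1/6 - (-13/12)) / (6 - (-1)) = 5/28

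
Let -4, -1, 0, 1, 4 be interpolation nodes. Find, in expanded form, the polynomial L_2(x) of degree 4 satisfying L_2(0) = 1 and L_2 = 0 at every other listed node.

L_2(x) = (1/16)x^4 - (17/16)x^2 + 1

L_2(x) = (x + 4)(x + 1)(x - 1)(x - 4) / [(4)·(1)·(-1)·(-4)]
       = (x^4 - 17x^2 + 16) / (16)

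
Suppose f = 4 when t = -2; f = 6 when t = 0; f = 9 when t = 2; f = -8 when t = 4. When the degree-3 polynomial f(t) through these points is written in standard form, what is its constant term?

6

Build the Lagrange basis polynomials:
L_0(t) = t(t - 2)(t - 4) / [-48] = -(1/48)t^3 + (1/8)t^2 - (1/6)t
L_1(t) = (t + 2)(t - 2)(t - 4) / [16] = (1/16)t^3 - (1/4)t^2 - (1/4)t + 1
L_2(t) = (t + 2)t(t - 4) / [-16] = -(1/16)t^3 + (1/8)t^2 + (1/2)t
L_3(t) = (t + 2)t(t - 2) / [48] = (1/48)t^3 - (1/12)t
f(t) = 4·L_0 + 6·L_1 + 9·L_2 + (-8)·L_3
Only the constant term is needed; take it from each L_i and combine:
4·(0) + 6·(1) + 9·(0) + (-8)·(0) = 6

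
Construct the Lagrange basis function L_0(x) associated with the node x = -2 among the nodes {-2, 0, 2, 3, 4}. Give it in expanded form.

L_0(x) = x(x - 2)(x - 3)(x - 4) / [(-2)·(-4)·(-5)·(-6)]
       = (x^4 - 9x^3 + 26x^2 - 24x) / (240)

L_0(x) = (1/240)x^4 - (3/80)x^3 + (13/120)x^2 - (1/10)x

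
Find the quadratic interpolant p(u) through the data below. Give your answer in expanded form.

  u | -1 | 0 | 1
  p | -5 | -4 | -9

Build the Lagrange basis polynomials:
L_0(u) = u(u - 1) / [2] = (1/2)u^2 - (1/2)u
L_1(u) = (u + 1)(u - 1) / [-1] = -u^2 + 1
L_2(u) = (u + 1)u / [2] = (1/2)u^2 + (1/2)u
p(u) = (-5)·L_0 + (-4)·L_1 + (-9)·L_2
  (-5)·L_0(u) = -(5/2)u^2 + (5/2)u
  (-4)·L_1(u) = 4u^2 - 4
  (-9)·L_2(u) = -(9/2)u^2 - (9/2)u
Adding term by term: -3u^2 - 2u - 4

p(u) = -3u^2 - 2u - 4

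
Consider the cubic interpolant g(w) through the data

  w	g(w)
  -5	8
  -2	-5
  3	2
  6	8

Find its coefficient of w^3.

-7/120

Build the Lagrange basis polynomials:
L_0(w) = (w + 2)(w - 3)(w - 6) / [-264] = -(1/264)w^3 + (7/264)w^2 - 3/22
L_1(w) = (w + 5)(w - 3)(w - 6) / [120] = (1/120)w^3 - (1/30)w^2 - (9/40)w + 3/4
L_2(w) = (w + 5)(w + 2)(w - 6) / [-120] = -(1/120)w^3 - (1/120)w^2 + (4/15)w + 1/2
L_3(w) = (w + 5)(w + 2)(w - 3) / [264] = (1/264)w^3 + (1/66)w^2 - (1/24)w - 5/44
g(w) = 8·L_0 + (-5)·L_1 + 2·L_2 + 8·L_3
Only the coefficient of w^3 is needed; take it from each L_i and combine:
8·(-1/264) + (-5)·(1/120) + 2·(-1/120) + 8·(1/264) = -7/120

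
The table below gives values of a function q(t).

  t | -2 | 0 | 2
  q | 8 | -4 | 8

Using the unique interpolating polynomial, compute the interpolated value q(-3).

23

Using Newton's divided-difference form:
q[-2,0] = (-4 - 8) / (0 - (-2)) = -6
q[0,2] = (8 - (-4)) / (2 - 0) = 6
q[-2,0,2] = (6 - (-6)) / (2 - (-2)) = 3
q(-3) = 8 + (-6)·(-1) + 3·(-1)·(-3) = 23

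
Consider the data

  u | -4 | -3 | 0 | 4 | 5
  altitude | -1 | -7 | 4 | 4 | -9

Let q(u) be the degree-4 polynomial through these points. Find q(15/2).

L_0(15/2) = (21/2)·(15/2)·(7/2)·(5/2)/[(-1)·(-4)·(-8)·(-9)] = 1225/512
L_1(15/2) = (23/2)·(15/2)·(7/2)·(5/2)/[(1)·(-3)·(-7)·(-8)] = -575/128
L_2(15/2) = (23/2)·(21/2)·(7/2)·(5/2)/[(4)·(3)·(-4)·(-5)] = 1127/256
L_3(15/2) = (23/2)·(21/2)·(15/2)·(5/2)/[(8)·(7)·(4)·(-1)] = -5175/512
L_4(15/2) = (23/2)·(21/2)·(15/2)·(7/2)/[(9)·(8)·(5)·(1)] = 1127/128
Sum: (-1)·(1225/512) + (-7)·(-575/128) + 4·(1127/256) + 4·(-5175/512) + (-9)·(1127/128) = -37381/512

-37381/512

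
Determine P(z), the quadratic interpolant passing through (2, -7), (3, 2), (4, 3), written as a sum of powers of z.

Build the Lagrange basis polynomials:
L_0(z) = (z - 3)(z - 4) / [2] = (1/2)z^2 - (7/2)z + 6
L_1(z) = (z - 2)(z - 4) / [-1] = -z^2 + 6z - 8
L_2(z) = (z - 2)(z - 3) / [2] = (1/2)z^2 - (5/2)z + 3
P(z) = (-7)·L_0 + 2·L_1 + 3·L_2
  (-7)·L_0(z) = -(7/2)z^2 + (49/2)z - 42
  2·L_1(z) = -2z^2 + 12z - 16
  3·L_2(z) = (3/2)z^2 - (15/2)z + 9
Adding term by term: -4z^2 + 29z - 49

P(z) = -4z^2 + 29z - 49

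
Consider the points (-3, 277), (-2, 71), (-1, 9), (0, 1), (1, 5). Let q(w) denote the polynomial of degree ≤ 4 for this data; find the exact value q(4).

389

L_0(4) = (6)·(5)·(4)·(3)/[(-1)·(-2)·(-3)·(-4)] = 15
L_1(4) = (7)·(5)·(4)·(3)/[(1)·(-1)·(-2)·(-3)] = -70
L_2(4) = (7)·(6)·(4)·(3)/[(2)·(1)·(-1)·(-2)] = 126
L_3(4) = (7)·(6)·(5)·(3)/[(3)·(2)·(1)·(-1)] = -105
L_4(4) = (7)·(6)·(5)·(4)/[(4)·(3)·(2)·(1)] = 35
Sum: 277·(15) + 71·(-70) + 9·(126) + 1·(-105) + 5·(35) = 389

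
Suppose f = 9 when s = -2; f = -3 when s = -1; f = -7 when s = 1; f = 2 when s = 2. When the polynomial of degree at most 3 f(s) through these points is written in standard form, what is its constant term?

-17/2

L_0(s) = (s + 1)(s - 1)(s - 2) / [-12] = -(1/12)s^3 + (1/6)s^2 + (1/12)s - 1/6
L_1(s) = (s + 2)(s - 1)(s - 2) / [6] = (1/6)s^3 - (1/6)s^2 - (2/3)s + 2/3
L_2(s) = (s + 2)(s + 1)(s - 2) / [-6] = -(1/6)s^3 - (1/6)s^2 + (2/3)s + 2/3
L_3(s) = (s + 2)(s + 1)(s - 1) / [12] = (1/12)s^3 + (1/6)s^2 - (1/12)s - 1/6
f(s) = 9·L_0 + (-3)·L_1 + (-7)·L_2 + 2·L_3
Only the constant term is needed; take it from each L_i and combine:
9·(-1/6) + (-3)·(2/3) + (-7)·(2/3) + 2·(-1/6) = -17/2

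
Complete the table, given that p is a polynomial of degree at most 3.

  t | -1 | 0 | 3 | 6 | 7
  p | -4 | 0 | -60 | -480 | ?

The 4 known values determine p uniquely (degree ≤ 3).
L_0(7) = (7)·(4)·(1)/[(-1)·(-4)·(-7)] = -1
L_1(7) = (8)·(4)·(1)/[(1)·(-3)·(-6)] = 16/9
L_2(7) = (8)·(7)·(1)/[(4)·(3)·(-3)] = -14/9
L_3(7) = (8)·(7)·(4)/[(7)·(6)·(3)] = 16/9
Sum: (-4)·(-1) + 0 + (-60)·(-14/9) + (-480)·(16/9) = -756

-756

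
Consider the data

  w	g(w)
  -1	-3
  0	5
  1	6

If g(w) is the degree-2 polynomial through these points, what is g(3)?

-13

Evaluate each Lagrange basis at w = 3:
L_0(3) = (3)·(2)/[(-1)·(-2)] = 3
L_1(3) = (4)·(2)/[(1)·(-1)] = -8
L_2(3) = (4)·(3)/[(2)·(1)] = 6
Sum: (-3)·(3) + 5·(-8) + 6·(6) = -13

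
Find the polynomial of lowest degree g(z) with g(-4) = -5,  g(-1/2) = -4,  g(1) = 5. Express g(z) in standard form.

g(z) = (8/7)z^2 + (38/7)z - 11/7

Newton's divided differences:
g[-4,-1/2] = (-4 - (-5)) / (-1/2 - (-4)) = 2/7
g[-1/2,1] = (5 - (-4)) / (1 - (-1/2)) = 6
g[-4,-1/2,1] = (6 - 2/7) / (1 - (-4)) = 8/7
g(z) = -5 + (2/7)·(z + 4) + (8/7)·(z + 4)(z + 1/2)
Expanding: g(z) = (8/7)z^2 + (38/7)z - 11/7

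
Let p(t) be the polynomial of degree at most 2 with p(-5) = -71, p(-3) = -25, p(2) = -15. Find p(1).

Evaluate each Lagrange basis at t = 1:
L_0(1) = (4)·(-1)/[(-2)·(-7)] = -2/7
L_1(1) = (6)·(-1)/[(2)·(-5)] = 3/5
L_2(1) = (6)·(4)/[(7)·(5)] = 24/35
Sum: (-71)·(-2/7) + (-25)·(3/5) + (-15)·(24/35) = -5

-5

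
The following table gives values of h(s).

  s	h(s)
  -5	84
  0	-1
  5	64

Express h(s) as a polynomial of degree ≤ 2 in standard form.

h(s) = 3s^2 - 2s - 1

Build the Lagrange basis polynomials:
L_0(s) = s(s - 5) / [50] = (1/50)s^2 - (1/10)s
L_1(s) = (s + 5)(s - 5) / [-25] = -(1/25)s^2 + 1
L_2(s) = (s + 5)s / [50] = (1/50)s^2 + (1/10)s
h(s) = 84·L_0 + (-1)·L_1 + 64·L_2
  84·L_0(s) = (42/25)s^2 - (42/5)s
  (-1)·L_1(s) = (1/25)s^2 - 1
  64·L_2(s) = (32/25)s^2 + (32/5)s
Adding term by term: 3s^2 - 2s - 1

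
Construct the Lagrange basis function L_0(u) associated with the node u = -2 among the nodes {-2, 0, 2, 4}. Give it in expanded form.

L_0(u) = u(u - 2)(u - 4) / [(-2)·(-4)·(-6)]
       = (u^3 - 6u^2 + 8u) / (-48)

L_0(u) = -(1/48)u^3 + (1/8)u^2 - (1/6)u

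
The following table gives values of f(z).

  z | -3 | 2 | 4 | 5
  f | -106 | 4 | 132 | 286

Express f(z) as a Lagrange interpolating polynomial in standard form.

Build the Lagrange basis polynomials:
L_0(z) = (z - 2)(z - 4)(z - 5) / [-280] = -(1/280)z^3 + (11/280)z^2 - (19/140)z + 1/7
L_1(z) = (z + 3)(z - 4)(z - 5) / [30] = (1/30)z^3 - (1/5)z^2 - (7/30)z + 2
L_2(z) = (z + 3)(z - 2)(z - 5) / [-14] = -(1/14)z^3 + (2/7)z^2 + (11/14)z - 15/7
L_3(z) = (z + 3)(z - 2)(z - 4) / [24] = (1/24)z^3 - (1/8)z^2 - (5/12)z + 1
f(z) = (-106)·L_0 + 4·L_1 + 132·L_2 + 286·L_3
  (-106)·L_0(z) = (53/140)z^3 - (583/140)z^2 + (1007/70)z - 106/7
  4·L_1(z) = (2/15)z^3 - (4/5)z^2 - (14/15)z + 8
  132·L_2(z) = -(66/7)z^3 + (264/7)z^2 + (726/7)z - 1980/7
  286·L_3(z) = (143/12)z^3 - (143/4)z^2 - (715/6)z + 286
Adding term by term: 3z^3 - 3z^2 - 2z - 4

f(z) = 3z^3 - 3z^2 - 2z - 4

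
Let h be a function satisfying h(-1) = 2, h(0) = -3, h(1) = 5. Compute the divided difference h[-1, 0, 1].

13/2

h[-1,0] = (-3 - 2) / (0 - (-1)) = -5
h[0,1] = (5 - (-3)) / (1 - 0) = 8
h[-1,0,1] = (8 - (-5)) / (1 - (-1)) = 13/2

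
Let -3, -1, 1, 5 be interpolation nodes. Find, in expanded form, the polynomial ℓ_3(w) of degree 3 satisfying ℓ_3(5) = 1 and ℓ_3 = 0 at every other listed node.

ℓ_3(w) = (w + 3)(w + 1)(w - 1) / [(8)·(6)·(4)]
       = (w^3 + 3w^2 - w - 3) / (192)

ℓ_3(w) = (1/192)w^3 + (1/64)w^2 - (1/192)w - 1/64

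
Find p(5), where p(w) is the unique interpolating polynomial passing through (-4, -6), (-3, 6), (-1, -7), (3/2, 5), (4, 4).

-1362/25

Evaluate each Lagrange basis at w = 5:
L_0(5) = (8)·(6)·(7/2)·(1)/[(-1)·(-3)·(-11/2)·(-8)] = 14/11
L_1(5) = (9)·(6)·(7/2)·(1)/[(1)·(-2)·(-9/2)·(-7)] = -3
L_2(5) = (9)·(8)·(7/2)·(1)/[(3)·(2)·(-5/2)·(-5)] = 84/25
L_3(5) = (9)·(8)·(6)·(1)/[(11/2)·(9/2)·(5/2)·(-5/2)] = -768/275
L_4(5) = (9)·(8)·(6)·(7/2)/[(8)·(7)·(5)·(5/2)] = 54/25
Sum: (-6)·(14/11) + 6·(-3) + (-7)·(84/25) + 5·(-768/275) + 4·(54/25) = -1362/25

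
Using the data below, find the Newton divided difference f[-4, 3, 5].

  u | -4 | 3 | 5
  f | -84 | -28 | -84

f[-4,3] = (-28 - (-84)) / (3 - (-4)) = 8
f[3,5] = (-84 - (-28)) / (5 - 3) = -28
f[-4,3,5] = (-28 - 8) / (5 - (-4)) = -4

-4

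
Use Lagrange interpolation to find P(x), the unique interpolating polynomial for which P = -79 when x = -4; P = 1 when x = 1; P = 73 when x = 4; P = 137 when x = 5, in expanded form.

P(x) = x^3 + 3x - 3

Build the Lagrange basis polynomials:
L_0(x) = (x - 1)(x - 4)(x - 5) / [-360] = -(1/360)x^3 + (1/36)x^2 - (29/360)x + 1/18
L_1(x) = (x + 4)(x - 4)(x - 5) / [60] = (1/60)x^3 - (1/12)x^2 - (4/15)x + 4/3
L_2(x) = (x + 4)(x - 1)(x - 5) / [-24] = -(1/24)x^3 + (1/12)x^2 + (19/24)x - 5/6
L_3(x) = (x + 4)(x - 1)(x - 4) / [36] = (1/36)x^3 - (1/36)x^2 - (4/9)x + 4/9
P(x) = (-79)·L_0 + 1·L_1 + 73·L_2 + 137·L_3
  (-79)·L_0(x) = (79/360)x^3 - (79/36)x^2 + (2291/360)x - 79/18
  1·L_1(x) = (1/60)x^3 - (1/12)x^2 - (4/15)x + 4/3
  73·L_2(x) = -(73/24)x^3 + (73/12)x^2 + (1387/24)x - 365/6
  137·L_3(x) = (137/36)x^3 - (137/36)x^2 - (548/9)x + 548/9
Adding term by term: x^3 + 3x - 3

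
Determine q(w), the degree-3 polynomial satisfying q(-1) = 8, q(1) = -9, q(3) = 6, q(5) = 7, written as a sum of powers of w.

Newton's divided differences:
q[-1,1] = (-9 - 8) / (1 - (-1)) = -17/2
q[1,3] = (6 - (-9)) / (3 - 1) = 15/2
q[3,5] = (7 - 6) / (5 - 3) = 1/2
q[-1,1,3] = (15/2 - (-17/2)) / (3 - (-1)) = 4
q[1,3,5] = (1/2 - 15/2) / (5 - 1) = -7/4
q[-1,1,3,5] = (-7/4 - 4) / (5 - (-1)) = -23/24
q(w) = 8 + (-17/2)·(w + 1) + 4·(w + 1)(w - 1) + (-23/24)·(w + 1)(w - 1)(w - 3)
Expanding: q(w) = -(23/24)w^3 + (55/8)w^2 - (181/24)w - 59/8

q(w) = -(23/24)w^3 + (55/8)w^2 - (181/24)w - 59/8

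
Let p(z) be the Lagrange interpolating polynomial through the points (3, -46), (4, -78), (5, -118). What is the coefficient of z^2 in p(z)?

-4

L_0(z) = (z - 4)(z - 5) / [2] = (1/2)z^2 - (9/2)z + 10
L_1(z) = (z - 3)(z - 5) / [-1] = -z^2 + 8z - 15
L_2(z) = (z - 3)(z - 4) / [2] = (1/2)z^2 - (7/2)z + 6
p(z) = (-46)·L_0 + (-78)·L_1 + (-118)·L_2
Only the coefficient of z^2 is needed; take it from each L_i and combine:
(-46)·(1/2) + (-78)·(-1) + (-118)·(1/2) = -4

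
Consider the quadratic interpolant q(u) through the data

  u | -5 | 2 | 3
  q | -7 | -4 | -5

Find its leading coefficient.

-5/28

L_0(u) = (u - 2)(u - 3) / [56] = (1/56)u^2 - (5/56)u + 3/28
L_1(u) = (u + 5)(u - 3) / [-7] = -(1/7)u^2 - (2/7)u + 15/7
L_2(u) = (u + 5)(u - 2) / [8] = (1/8)u^2 + (3/8)u - 5/4
q(u) = (-7)·L_0 + (-4)·L_1 + (-5)·L_2
Only the coefficient of u^2 is needed; take it from each L_i and combine:
(-7)·(1/56) + (-4)·(-1/7) + (-5)·(1/8) = -5/28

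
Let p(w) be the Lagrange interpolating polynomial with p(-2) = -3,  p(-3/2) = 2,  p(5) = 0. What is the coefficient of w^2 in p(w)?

-134/91

The leading coefficient equals the top divided difference p[-2,-3/2,5].
p[-2,-3/2] = (2 - (-3)) / (-3/2 - (-2)) = 10
p[-3/2,5] = (0 - 2) / (5 - (-3/2)) = -4/13
p[-2,-3/2,5] = (-4/13 - 10) / (5 - (-2)) = -134/91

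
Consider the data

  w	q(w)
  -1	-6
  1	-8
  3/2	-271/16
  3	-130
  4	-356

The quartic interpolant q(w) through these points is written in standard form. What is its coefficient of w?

0

L_0(w) = (w - 1)(w - 3/2)(w - 3)(w - 4) / [100] = (1/100)w^4 - (19/200)w^3 + (31/100)w^2 - (81/200)w + 9/50
L_1(w) = (w + 1)(w - 3/2)(w - 3)(w - 4) / [-6] = -(1/6)w^4 + (5/4)w^3 - (7/3)w^2 - (3/4)w + 3
L_2(w) = (w + 1)(w - 1)(w - 3)(w - 4) / [75/16] = (16/75)w^4 - (112/75)w^3 + (176/75)w^2 + (112/75)w - 64/25
L_3(w) = (w + 1)(w - 1)(w - 3/2)(w - 4) / [-12] = -(1/12)w^4 + (11/24)w^3 - (5/12)w^2 - (11/24)w + 1/2
L_4(w) = (w + 1)(w - 1)(w - 3/2)(w - 3) / [75/2] = (2/75)w^4 - (3/25)w^3 + (7/75)w^2 + (3/25)w - 3/25
q(w) = (-6)·L_0 + (-8)·L_1 + (-271/16)·L_2 + (-130)·L_3 + (-356)·L_4
Only the coefficient of w is needed; take it from each L_i and combine:
(-6)·(-81/200) + (-8)·(-3/4) + (-271/16)·(112/75) + (-130)·(-11/24) + (-356)·(3/25) = 0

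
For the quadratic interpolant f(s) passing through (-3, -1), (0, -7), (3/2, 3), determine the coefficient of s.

34/9

Build the Lagrange basis polynomials:
L_0(s) = s(s - 3/2) / [27/2] = (2/27)s^2 - (1/9)s
L_1(s) = (s + 3)(s - 3/2) / [-9/2] = -(2/9)s^2 - (1/3)s + 1
L_2(s) = (s + 3)s / [27/4] = (4/27)s^2 + (4/9)s
f(s) = (-1)·L_0 + (-7)·L_1 + 3·L_2
Only the coefficient of s is needed; take it from each L_i and combine:
(-1)·(-1/9) + (-7)·(-1/3) + 3·(4/9) = 34/9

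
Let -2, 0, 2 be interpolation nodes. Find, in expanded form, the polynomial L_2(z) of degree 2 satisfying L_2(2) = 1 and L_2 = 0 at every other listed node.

L_2(z) = (z + 2)z / [(4)·(2)]
       = (z^2 + 2z) / (8)

L_2(z) = (1/8)z^2 + (1/4)z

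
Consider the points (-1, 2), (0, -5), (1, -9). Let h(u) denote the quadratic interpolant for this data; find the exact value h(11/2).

81/8

L_0(11/2) = (11/2)·(9/2)/[(-1)·(-2)] = 99/8
L_1(11/2) = (13/2)·(9/2)/[(1)·(-1)] = -117/4
L_2(11/2) = (13/2)·(11/2)/[(2)·(1)] = 143/8
Sum: 2·(99/8) + (-5)·(-117/4) + (-9)·(143/8) = 81/8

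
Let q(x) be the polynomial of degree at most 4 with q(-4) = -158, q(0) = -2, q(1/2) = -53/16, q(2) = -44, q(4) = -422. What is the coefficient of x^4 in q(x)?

L_0(x) = x(x - 1/2)(x - 2)(x - 4) / [864] = (1/864)x^4 - (13/1728)x^3 + (11/864)x^2 - (1/216)x
L_1(x) = (x + 4)(x - 1/2)(x - 2)(x - 4) / [-16] = -(1/16)x^4 + (5/32)x^3 + (15/16)x^2 - (5/2)x + 1
L_2(x) = (x + 4)x(x - 2)(x - 4) / [189/16] = (16/189)x^4 - (32/189)x^3 - (256/189)x^2 + (512/189)x
L_3(x) = (x + 4)x(x - 1/2)(x - 4) / [-36] = -(1/36)x^4 + (1/72)x^3 + (4/9)x^2 - (2/9)x
L_4(x) = (x + 4)x(x - 1/2)(x - 2) / [224] = (1/224)x^4 + (3/448)x^3 - (9/224)x^2 + (1/56)x
q(x) = (-158)·L_0 + (-2)·L_1 + (-53/16)·L_2 + (-44)·L_3 + (-422)·L_4
Only the coefficient of x^4 is needed; take it from each L_i and combine:
(-158)·(1/864) + (-2)·(-1/16) + (-53/16)·(16/189) + (-44)·(-1/36) + (-422)·(1/224) = -1

-1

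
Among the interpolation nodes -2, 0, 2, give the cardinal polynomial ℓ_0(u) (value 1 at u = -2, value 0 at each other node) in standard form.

ℓ_0(u) = u(u - 2) / [(-2)·(-4)]
       = (u^2 - 2u) / (8)

ℓ_0(u) = (1/8)u^2 - (1/4)u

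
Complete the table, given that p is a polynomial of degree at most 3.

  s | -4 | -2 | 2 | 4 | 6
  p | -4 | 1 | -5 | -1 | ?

53/3

The 4 known values determine p uniquely (degree ≤ 3).
Evaluate each Lagrange basis at s = 6:
L_0(6) = (8)·(4)·(2)/[(-2)·(-6)·(-8)] = -2/3
L_1(6) = (10)·(4)·(2)/[(2)·(-4)·(-6)] = 5/3
L_2(6) = (10)·(8)·(2)/[(6)·(4)·(-2)] = -10/3
L_3(6) = (10)·(8)·(4)/[(8)·(6)·(2)] = 10/3
Sum: (-4)·(-2/3) + 1·(5/3) + (-5)·(-10/3) + (-1)·(10/3) = 53/3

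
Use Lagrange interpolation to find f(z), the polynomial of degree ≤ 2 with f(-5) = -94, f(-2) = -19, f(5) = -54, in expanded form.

L_0(z) = (z + 2)(z - 5) / [30] = (1/30)z^2 - (1/10)z - 1/3
L_1(z) = (z + 5)(z - 5) / [-21] = -(1/21)z^2 + 25/21
L_2(z) = (z + 5)(z + 2) / [70] = (1/70)z^2 + (1/10)z + 1/7
f(z) = (-94)·L_0 + (-19)·L_1 + (-54)·L_2
  (-94)·L_0(z) = -(47/15)z^2 + (47/5)z + 94/3
  (-19)·L_1(z) = (19/21)z^2 - 475/21
  (-54)·L_2(z) = -(27/35)z^2 - (27/5)z - 54/7
Adding term by term: -3z^2 + 4z + 1

f(z) = -3z^2 + 4z + 1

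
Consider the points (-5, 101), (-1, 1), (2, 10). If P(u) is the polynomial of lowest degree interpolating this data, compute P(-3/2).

Evaluate each Lagrange basis at u = -3/2:
L_0(-3/2) = (-1/2)·(-7/2)/[(-4)·(-7)] = 1/16
L_1(-3/2) = (7/2)·(-7/2)/[(4)·(-3)] = 49/48
L_2(-3/2) = (7/2)·(-1/2)/[(7)·(3)] = -1/12
Sum: 101·(1/16) + 1·(49/48) + 10·(-1/12) = 13/2

13/2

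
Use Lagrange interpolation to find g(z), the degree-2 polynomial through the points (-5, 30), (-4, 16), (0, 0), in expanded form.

g(z) = 2z^2 + 4z

Build the Lagrange basis polynomials:
L_0(z) = (z + 4)z / [5] = (1/5)z^2 + (4/5)z
L_1(z) = (z + 5)z / [-4] = -(1/4)z^2 - (5/4)z
L_2(z) = (z + 5)(z + 4) / [20] = (1/20)z^2 + (9/20)z + 1
g(z) = 30·L_0 + 16·L_1 + 0·L_2
  30·L_0(z) = 6z^2 + 24z
  16·L_1(z) = -4z^2 - 20z
  0·L_2(z) = 0
Adding term by term: 2z^2 + 4z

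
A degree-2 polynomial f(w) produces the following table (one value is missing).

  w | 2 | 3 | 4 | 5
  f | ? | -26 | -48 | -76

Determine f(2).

The 3 known values determine f uniquely (degree ≤ 2).
L_0(2) = (-2)·(-3)/[(-1)·(-2)] = 3
L_1(2) = (-1)·(-3)/[(1)·(-1)] = -3
L_2(2) = (-1)·(-2)/[(2)·(1)] = 1
Sum: (-26)·(3) + (-48)·(-3) + (-76)·(1) = -10

-10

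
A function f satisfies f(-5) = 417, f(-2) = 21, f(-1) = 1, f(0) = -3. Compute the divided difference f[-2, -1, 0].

8

f[-2,-1] = (1 - 21) / (-1 - (-2)) = -20
f[-1,0] = (-3 - 1) / (0 - (-1)) = -4
f[-2,-1,0] = (-4 - (-20)) / (0 - (-2)) = 8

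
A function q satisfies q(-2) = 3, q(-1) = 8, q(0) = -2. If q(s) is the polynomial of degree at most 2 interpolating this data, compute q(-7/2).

L_0(-7/2) = (-5/2)·(-7/2)/[(-1)·(-2)] = 35/8
L_1(-7/2) = (-3/2)·(-7/2)/[(1)·(-1)] = -21/4
L_2(-7/2) = (-3/2)·(-5/2)/[(2)·(1)] = 15/8
Sum: 3·(35/8) + 8·(-21/4) + (-2)·(15/8) = -261/8

-261/8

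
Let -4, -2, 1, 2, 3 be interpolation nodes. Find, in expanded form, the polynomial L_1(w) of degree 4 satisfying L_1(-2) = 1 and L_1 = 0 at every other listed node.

L_1(w) = -(1/120)w^4 + (1/60)w^3 + (13/120)w^2 - (19/60)w + 1/5

L_1(w) = (w + 4)(w - 1)(w - 2)(w - 3) / [(2)·(-3)·(-4)·(-5)]
       = (w^4 - 2w^3 - 13w^2 + 38w - 24) / (-120)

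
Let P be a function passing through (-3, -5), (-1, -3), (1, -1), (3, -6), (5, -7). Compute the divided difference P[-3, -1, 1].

P[-3,-1] = (-3 - (-5)) / (-1 - (-3)) = 1
P[-1,1] = (-1 - (-3)) / (1 - (-1)) = 1
P[-3,-1,1] = (1 - 1) / (1 - (-3)) = 0

0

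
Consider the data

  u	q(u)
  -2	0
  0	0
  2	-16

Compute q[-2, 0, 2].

-2

q[-2,0] = (0 - 0) / (0 - (-2)) = 0
q[0,2] = (-16 - 0) / (2 - 0) = -8
q[-2,0,2] = (-8 - 0) / (2 - (-2)) = -2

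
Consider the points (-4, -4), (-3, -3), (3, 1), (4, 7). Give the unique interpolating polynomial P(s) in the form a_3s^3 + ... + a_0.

P(s) = (17/168)s^3 + (5/14)s^2 - (41/168)s - 59/14

Newton's divided differences:
P[-4,-3] = (-3 - (-4)) / (-3 - (-4)) = 1
P[-3,3] = (1 - (-3)) / (3 - (-3)) = 2/3
P[3,4] = (7 - 1) / (4 - 3) = 6
P[-4,-3,3] = (2/3 - 1) / (3 - (-4)) = -1/21
P[-3,3,4] = (6 - 2/3) / (4 - (-3)) = 16/21
P[-4,-3,3,4] = (16/21 - (-1/21)) / (4 - (-4)) = 17/168
P(s) = -4 + 1·(s + 4) + (-1/21)·(s + 4)(s + 3) + (17/168)·(s + 4)(s + 3)(s - 3)
Expanding: P(s) = (17/168)s^3 + (5/14)s^2 - (41/168)s - 59/14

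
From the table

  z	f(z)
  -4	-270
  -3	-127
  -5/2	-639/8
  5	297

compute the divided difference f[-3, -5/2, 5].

f[-3,-5/2] = (-639/8 - (-127)) / (-5/2 - (-3)) = 377/4
f[-5/2,5] = (297 - (-639/8)) / (5 - (-5/2)) = 201/4
f[-3,-5/2,5] = (201/4 - 377/4) / (5 - (-3)) = -11/2

-11/2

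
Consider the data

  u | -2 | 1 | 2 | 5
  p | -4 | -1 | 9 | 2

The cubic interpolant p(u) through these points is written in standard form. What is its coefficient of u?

529/84

L_0(u) = (u - 1)(u - 2)(u - 5) / [-84] = -(1/84)u^3 + (2/21)u^2 - (17/84)u + 5/42
L_1(u) = (u + 2)(u - 2)(u - 5) / [12] = (1/12)u^3 - (5/12)u^2 - (1/3)u + 5/3
L_2(u) = (u + 2)(u - 1)(u - 5) / [-12] = -(1/12)u^3 + (1/3)u^2 + (7/12)u - 5/6
L_3(u) = (u + 2)(u - 1)(u - 2) / [84] = (1/84)u^3 - (1/84)u^2 - (1/21)u + 1/21
p(u) = (-4)·L_0 + (-1)·L_1 + 9·L_2 + 2·L_3
Only the coefficient of u is needed; take it from each L_i and combine:
(-4)·(-17/84) + (-1)·(-1/3) + 9·(7/12) + 2·(-1/21) = 529/84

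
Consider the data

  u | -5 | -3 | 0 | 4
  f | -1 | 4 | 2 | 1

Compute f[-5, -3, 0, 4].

f[-5,-3] = (4 - (-1)) / (-3 - (-5)) = 5/2
f[-3,0] = (2 - 4) / (0 - (-3)) = -2/3
f[0,4] = (1 - 2) / (4 - 0) = -1/4
f[-5,-3,0] = (-2/3 - 5/2) / (0 - (-5)) = -19/30
f[-3,0,4] = (-1/4 - (-2/3)) / (4 - (-3)) = 5/84
f[-5,-3,0,4] = (5/84 - (-19/30)) / (4 - (-5)) = 97/1260

97/1260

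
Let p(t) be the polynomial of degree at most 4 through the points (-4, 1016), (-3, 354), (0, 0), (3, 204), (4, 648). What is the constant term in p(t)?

Build the Lagrange basis polynomials:
L_0(t) = (t + 3)t(t - 3)(t - 4) / [224] = (1/224)t^4 - (1/56)t^3 - (9/224)t^2 + (9/56)t
L_1(t) = (t + 4)t(t - 3)(t - 4) / [-126] = -(1/126)t^4 + (1/42)t^3 + (8/63)t^2 - (8/21)t
L_2(t) = (t + 4)(t + 3)(t - 3)(t - 4) / [144] = (1/144)t^4 - (25/144)t^2 + 1
L_3(t) = (t + 4)(t + 3)t(t - 4) / [-126] = -(1/126)t^4 - (1/42)t^3 + (8/63)t^2 + (8/21)t
L_4(t) = (t + 4)(t + 3)t(t - 3) / [224] = (1/224)t^4 + (1/56)t^3 - (9/224)t^2 - (9/56)t
p(t) = 1016·L_0 + 354·L_1 + 0·L_2 + 204·L_3 + 648·L_4
Only the constant term is needed; take it from each L_i and combine:
1016·(0) + 354·(0) + 0·(1) + 204·(0) + 648·(0) = 0

0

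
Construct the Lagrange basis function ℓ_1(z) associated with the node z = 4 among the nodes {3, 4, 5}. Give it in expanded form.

ℓ_1(z) = -z^2 + 8z - 15

ℓ_1(z) = (z - 3)(z - 5) / [(1)·(-1)]
       = (z^2 - 8z + 15) / (-1)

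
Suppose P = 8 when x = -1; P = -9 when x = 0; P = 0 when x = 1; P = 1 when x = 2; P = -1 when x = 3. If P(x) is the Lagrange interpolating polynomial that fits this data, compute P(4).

L_0(4) = (4)·(3)·(2)·(1)/[(-1)·(-2)·(-3)·(-4)] = 1
L_1(4) = (5)·(3)·(2)·(1)/[(1)·(-1)·(-2)·(-3)] = -5
L_2(4) = (5)·(4)·(2)·(1)/[(2)·(1)·(-1)·(-2)] = 10
L_3(4) = (5)·(4)·(3)·(1)/[(3)·(2)·(1)·(-1)] = -10
L_4(4) = (5)·(4)·(3)·(2)/[(4)·(3)·(2)·(1)] = 5
Sum: 8·(1) + (-9)·(-5) + 0 + 1·(-10) + (-1)·(5) = 38

38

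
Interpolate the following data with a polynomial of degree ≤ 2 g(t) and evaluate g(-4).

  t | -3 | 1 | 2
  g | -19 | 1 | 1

-29

Using Newton's divided-difference form:
g[-3,1] = (1 - (-19)) / (1 - (-3)) = 5
g[1,2] = (1 - 1) / (2 - 1) = 0
g[-3,1,2] = (0 - 5) / (2 - (-3)) = -1
g(-4) = -19 + 5·(-1) + (-1)·(-1)·(-5) = -29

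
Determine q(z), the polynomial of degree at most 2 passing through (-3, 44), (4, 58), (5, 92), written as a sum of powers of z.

q(z) = 4z^2 - 2z + 2

Build the Lagrange basis polynomials:
L_0(z) = (z - 4)(z - 5) / [56] = (1/56)z^2 - (9/56)z + 5/14
L_1(z) = (z + 3)(z - 5) / [-7] = -(1/7)z^2 + (2/7)z + 15/7
L_2(z) = (z + 3)(z - 4) / [8] = (1/8)z^2 - (1/8)z - 3/2
q(z) = 44·L_0 + 58·L_1 + 92·L_2
  44·L_0(z) = (11/14)z^2 - (99/14)z + 110/7
  58·L_1(z) = -(58/7)z^2 + (116/7)z + 870/7
  92·L_2(z) = (23/2)z^2 - (23/2)z - 138
Adding term by term: 4z^2 - 2z + 2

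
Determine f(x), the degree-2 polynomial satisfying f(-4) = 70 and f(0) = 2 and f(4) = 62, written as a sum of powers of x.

Build the Lagrange basis polynomials:
L_0(x) = x(x - 4) / [32] = (1/32)x^2 - (1/8)x
L_1(x) = (x + 4)(x - 4) / [-16] = -(1/16)x^2 + 1
L_2(x) = (x + 4)x / [32] = (1/32)x^2 + (1/8)x
f(x) = 70·L_0 + 2·L_1 + 62·L_2
  70·L_0(x) = (35/16)x^2 - (35/4)x
  2·L_1(x) = -(1/8)x^2 + 2
  62·L_2(x) = (31/16)x^2 + (31/4)x
Adding term by term: 4x^2 - x + 2

f(x) = 4x^2 - x + 2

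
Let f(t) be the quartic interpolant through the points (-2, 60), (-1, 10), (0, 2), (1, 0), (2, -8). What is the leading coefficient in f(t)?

The leading coefficient equals the top divided difference f[-2,-1,0,1,2].
f[-2,-1] = (10 - 60) / (-1 - (-2)) = -50
f[-1,0] = (2 - 10) / (0 - (-1)) = -8
f[0,1] = (0 - 2) / (1 - 0) = -2
f[1,2] = (-8 - 0) / (2 - 1) = -8
f[-2,-1,0] = (-8 - (-50)) / (0 - (-2)) = 21
f[-1,0,1] = (-2 - (-8)) / (1 - (-1)) = 3
f[0,1,2] = (-8 - (-2)) / (2 - 0) = -3
f[-2,-1,0,1] = (3 - 21) / (1 - (-2)) = -6
f[-1,0,1,2] = (-3 - 3) / (2 - (-1)) = -2
f[-2,-1,0,1,2] = (-2 - (-6)) / (2 - (-2)) = 1

1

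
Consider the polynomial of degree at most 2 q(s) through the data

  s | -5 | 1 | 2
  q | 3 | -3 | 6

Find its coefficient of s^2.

Build the Lagrange basis polynomials:
L_0(s) = (s - 1)(s - 2) / [42] = (1/42)s^2 - (1/14)s + 1/21
L_1(s) = (s + 5)(s - 2) / [-6] = -(1/6)s^2 - (1/2)s + 5/3
L_2(s) = (s + 5)(s - 1) / [7] = (1/7)s^2 + (4/7)s - 5/7
q(s) = 3·L_0 + (-3)·L_1 + 6·L_2
Only the coefficient of s^2 is needed; take it from each L_i and combine:
3·(1/42) + (-3)·(-1/6) + 6·(1/7) = 10/7

10/7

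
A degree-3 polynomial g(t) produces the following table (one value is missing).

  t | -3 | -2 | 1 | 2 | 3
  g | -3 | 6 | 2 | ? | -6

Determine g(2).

The 4 known values determine g uniquely (degree ≤ 3).
L_0(2) = (4)·(1)·(-1)/[(-1)·(-4)·(-6)] = 1/6
L_1(2) = (5)·(1)·(-1)/[(1)·(-3)·(-5)] = -1/3
L_2(2) = (5)·(4)·(-1)/[(4)·(3)·(-2)] = 5/6
L_3(2) = (5)·(4)·(1)/[(6)·(5)·(2)] = 1/3
Sum: (-3)·(1/6) + 6·(-1/3) + 2·(5/6) + (-6)·(1/3) = -17/6

-17/6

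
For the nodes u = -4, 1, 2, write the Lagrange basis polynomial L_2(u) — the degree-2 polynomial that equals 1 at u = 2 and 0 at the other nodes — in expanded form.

L_2(u) = (1/6)u^2 + (1/2)u - 2/3

L_2(u) = (u + 4)(u - 1) / [(6)·(1)]
       = (u^2 + 3u - 4) / (6)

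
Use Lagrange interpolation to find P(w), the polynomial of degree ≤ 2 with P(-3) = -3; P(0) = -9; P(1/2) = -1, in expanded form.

Build the Lagrange basis polynomials:
L_0(w) = w(w - 1/2) / [21/2] = (2/21)w^2 - (1/21)w
L_1(w) = (w + 3)(w - 1/2) / [-3/2] = -(2/3)w^2 - (5/3)w + 1
L_2(w) = (w + 3)w / [7/4] = (4/7)w^2 + (12/7)w
P(w) = (-3)·L_0 + (-9)·L_1 + (-1)·L_2
  (-3)·L_0(w) = -(2/7)w^2 + (1/7)w
  (-9)·L_1(w) = 6w^2 + 15w - 9
  (-1)·L_2(w) = -(4/7)w^2 - (12/7)w
Adding term by term: (36/7)w^2 + (94/7)w - 9

P(w) = (36/7)w^2 + (94/7)w - 9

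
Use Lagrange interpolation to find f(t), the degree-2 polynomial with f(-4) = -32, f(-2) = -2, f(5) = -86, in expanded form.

Build the Lagrange basis polynomials:
L_0(t) = (t + 2)(t - 5) / [18] = (1/18)t^2 - (1/6)t - 5/9
L_1(t) = (t + 4)(t - 5) / [-14] = -(1/14)t^2 + (1/14)t + 10/7
L_2(t) = (t + 4)(t + 2) / [63] = (1/63)t^2 + (2/21)t + 8/63
f(t) = (-32)·L_0 + (-2)·L_1 + (-86)·L_2
  (-32)·L_0(t) = -(16/9)t^2 + (16/3)t + 160/9
  (-2)·L_1(t) = (1/7)t^2 - (1/7)t - 20/7
  (-86)·L_2(t) = -(86/63)t^2 - (172/21)t - 688/63
Adding term by term: -3t^2 - 3t + 4

f(t) = -3t^2 - 3t + 4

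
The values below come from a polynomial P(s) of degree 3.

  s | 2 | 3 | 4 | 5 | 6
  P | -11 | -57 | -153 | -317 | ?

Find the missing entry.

The 4 known values determine P uniquely (degree ≤ 3).
L_0(6) = (3)·(2)·(1)/[(-1)·(-2)·(-3)] = -1
L_1(6) = (4)·(2)·(1)/[(1)·(-1)·(-2)] = 4
L_2(6) = (4)·(3)·(1)/[(2)·(1)·(-1)] = -6
L_3(6) = (4)·(3)·(2)/[(3)·(2)·(1)] = 4
Sum: (-11)·(-1) + (-57)·(4) + (-153)·(-6) + (-317)·(4) = -567

-567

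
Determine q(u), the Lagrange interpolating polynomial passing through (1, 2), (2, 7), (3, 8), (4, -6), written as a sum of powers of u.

Build the Lagrange basis polynomials:
L_0(u) = (u - 2)(u - 3)(u - 4) / [-6] = -(1/6)u^3 + (3/2)u^2 - (13/3)u + 4
L_1(u) = (u - 1)(u - 3)(u - 4) / [2] = (1/2)u^3 - 4u^2 + (19/2)u - 6
L_2(u) = (u - 1)(u - 2)(u - 4) / [-2] = -(1/2)u^3 + (7/2)u^2 - 7u + 4
L_3(u) = (u - 1)(u - 2)(u - 3) / [6] = (1/6)u^3 - u^2 + (11/6)u - 1
q(u) = 2·L_0 + 7·L_1 + 8·L_2 + (-6)·L_3
  2·L_0(u) = -(1/3)u^3 + 3u^2 - (26/3)u + 8
  7·L_1(u) = (7/2)u^3 - 28u^2 + (133/2)u - 42
  8·L_2(u) = -4u^3 + 28u^2 - 56u + 32
  (-6)·L_3(u) = -u^3 + 6u^2 - 11u + 6
Adding term by term: -(11/6)u^3 + 9u^2 - (55/6)u + 4

q(u) = -(11/6)u^3 + 9u^2 - (55/6)u + 4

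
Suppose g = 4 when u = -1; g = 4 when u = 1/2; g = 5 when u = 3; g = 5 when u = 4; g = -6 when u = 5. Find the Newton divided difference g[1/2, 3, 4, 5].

g[1/2,3] = (5 - 4) / (3 - 1/2) = 2/5
g[3,4] = (5 - 5) / (4 - 3) = 0
g[4,5] = (-6 - 5) / (5 - 4) = -11
g[1/2,3,4] = (0 - 2/5) / (4 - 1/2) = -4/35
g[3,4,5] = (-11 - 0) / (5 - 3) = -11/2
g[1/2,3,4,5] = (-11/2 - (-4/35)) / (5 - 1/2) = -377/315

-377/315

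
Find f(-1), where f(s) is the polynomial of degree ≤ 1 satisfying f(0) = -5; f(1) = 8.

Evaluate each Lagrange basis at s = -1:
L_0(-1) = (-2)/[(-1)] = 2
L_1(-1) = (-1)/[(1)] = -1
Sum: (-5)·(2) + 8·(-1) = -18

-18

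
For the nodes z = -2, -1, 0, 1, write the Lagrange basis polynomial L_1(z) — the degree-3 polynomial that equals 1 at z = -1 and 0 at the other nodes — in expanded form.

L_1(z) = (1/2)z^3 + (1/2)z^2 - z

L_1(z) = (z + 2)z(z - 1) / [(1)·(-1)·(-2)]
       = (z^3 + z^2 - 2z) / (2)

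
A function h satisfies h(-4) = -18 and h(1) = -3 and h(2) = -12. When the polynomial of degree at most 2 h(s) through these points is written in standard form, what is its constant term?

2

Build the Lagrange basis polynomials:
L_0(s) = (s - 1)(s - 2) / [30] = (1/30)s^2 - (1/10)s + 1/15
L_1(s) = (s + 4)(s - 2) / [-5] = -(1/5)s^2 - (2/5)s + 8/5
L_2(s) = (s + 4)(s - 1) / [6] = (1/6)s^2 + (1/2)s - 2/3
h(s) = (-18)·L_0 + (-3)·L_1 + (-12)·L_2
Only the constant term is needed; take it from each L_i and combine:
(-18)·(1/15) + (-3)·(8/5) + (-12)·(-2/3) = 2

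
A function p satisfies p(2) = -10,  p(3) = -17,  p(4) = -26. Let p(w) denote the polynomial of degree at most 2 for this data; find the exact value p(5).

-37

Evaluate each Lagrange basis at w = 5:
L_0(5) = (2)·(1)/[(-1)·(-2)] = 1
L_1(5) = (3)·(1)/[(1)·(-1)] = -3
L_2(5) = (3)·(2)/[(2)·(1)] = 3
Sum: (-10)·(1) + (-17)·(-3) + (-26)·(3) = -37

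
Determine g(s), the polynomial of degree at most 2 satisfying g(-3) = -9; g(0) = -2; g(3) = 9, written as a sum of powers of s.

g(s) = (2/9)s^2 + 3s - 2

Newton's divided differences:
g[-3,0] = (-2 - (-9)) / (0 - (-3)) = 7/3
g[0,3] = (9 - (-2)) / (3 - 0) = 11/3
g[-3,0,3] = (11/3 - 7/3) / (3 - (-3)) = 2/9
g(s) = -9 + (7/3)·(s + 3) + (2/9)·(s + 3)s
Expanding: g(s) = (2/9)s^2 + 3s - 2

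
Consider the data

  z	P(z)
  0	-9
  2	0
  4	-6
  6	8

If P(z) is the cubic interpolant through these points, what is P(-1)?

L_0(-1) = (-3)·(-5)·(-7)/[(-2)·(-4)·(-6)] = 35/16
L_1(-1) = (-1)·(-5)·(-7)/[(2)·(-2)·(-4)] = -35/16
L_2(-1) = (-1)·(-3)·(-7)/[(4)·(2)·(-2)] = 21/16
L_3(-1) = (-1)·(-3)·(-5)/[(6)·(4)·(2)] = -5/16
Sum: (-9)·(35/16) + 0 + (-6)·(21/16) + 8·(-5/16) = -481/16

-481/16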